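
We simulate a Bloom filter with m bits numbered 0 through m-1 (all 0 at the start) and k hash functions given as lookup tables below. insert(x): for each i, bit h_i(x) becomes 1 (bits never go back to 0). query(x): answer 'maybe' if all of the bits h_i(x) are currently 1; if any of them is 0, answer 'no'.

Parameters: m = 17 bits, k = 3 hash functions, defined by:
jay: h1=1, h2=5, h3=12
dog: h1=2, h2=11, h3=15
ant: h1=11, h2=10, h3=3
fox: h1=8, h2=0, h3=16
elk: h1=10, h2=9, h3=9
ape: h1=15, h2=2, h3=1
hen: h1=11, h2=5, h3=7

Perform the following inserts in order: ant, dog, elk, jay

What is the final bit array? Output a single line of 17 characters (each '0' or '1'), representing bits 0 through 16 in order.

Answer: 01110100011110010

Derivation:
Start: bits=00000000000000000
After insert 'ant': sets bits 3 10 11 -> bits=00010000001100000
After insert 'dog': sets bits 2 11 15 -> bits=00110000001100010
After insert 'elk': sets bits 9 10 -> bits=00110000011100010
After insert 'jay': sets bits 1 5 12 -> bits=01110100011110010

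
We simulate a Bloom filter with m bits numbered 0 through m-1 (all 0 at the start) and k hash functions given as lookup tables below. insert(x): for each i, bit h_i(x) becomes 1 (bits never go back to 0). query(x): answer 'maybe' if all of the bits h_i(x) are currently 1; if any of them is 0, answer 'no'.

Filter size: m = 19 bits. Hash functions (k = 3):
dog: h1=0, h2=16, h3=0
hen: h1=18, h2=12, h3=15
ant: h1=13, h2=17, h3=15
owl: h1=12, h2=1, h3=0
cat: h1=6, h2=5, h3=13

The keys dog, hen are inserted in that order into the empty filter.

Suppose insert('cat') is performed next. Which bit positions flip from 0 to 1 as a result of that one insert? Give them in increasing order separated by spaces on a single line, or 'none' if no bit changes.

Start: bits=0000000000000000000
After insert 'dog': sets bits 0 16 -> bits=1000000000000000100
After insert 'hen': sets bits 12 15 18 -> bits=1000000000001001101
insert 'cat' would touch bits 5 6 13; currently bit5=0, bit6=0, bit13=0
Bits that are 0 among those (would change 0->1): 5 6 13

Answer: 5 6 13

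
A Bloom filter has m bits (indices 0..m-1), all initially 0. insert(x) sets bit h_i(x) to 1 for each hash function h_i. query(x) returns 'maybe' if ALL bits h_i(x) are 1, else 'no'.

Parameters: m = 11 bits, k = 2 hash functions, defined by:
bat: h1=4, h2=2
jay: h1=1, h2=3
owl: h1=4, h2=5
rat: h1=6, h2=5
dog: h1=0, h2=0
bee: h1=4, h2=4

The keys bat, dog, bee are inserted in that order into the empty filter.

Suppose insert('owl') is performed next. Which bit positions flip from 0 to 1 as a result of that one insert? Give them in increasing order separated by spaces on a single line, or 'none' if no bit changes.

Start: bits=00000000000
After insert 'bat': sets bits 2 4 -> bits=00101000000
After insert 'dog': sets bits 0 -> bits=10101000000
After insert 'bee': sets bits 4 -> bits=10101000000
insert 'owl' would touch bits 4 5; currently bit4=1, bit5=0
Bits that are 0 among those (would change 0->1): 5

Answer: 5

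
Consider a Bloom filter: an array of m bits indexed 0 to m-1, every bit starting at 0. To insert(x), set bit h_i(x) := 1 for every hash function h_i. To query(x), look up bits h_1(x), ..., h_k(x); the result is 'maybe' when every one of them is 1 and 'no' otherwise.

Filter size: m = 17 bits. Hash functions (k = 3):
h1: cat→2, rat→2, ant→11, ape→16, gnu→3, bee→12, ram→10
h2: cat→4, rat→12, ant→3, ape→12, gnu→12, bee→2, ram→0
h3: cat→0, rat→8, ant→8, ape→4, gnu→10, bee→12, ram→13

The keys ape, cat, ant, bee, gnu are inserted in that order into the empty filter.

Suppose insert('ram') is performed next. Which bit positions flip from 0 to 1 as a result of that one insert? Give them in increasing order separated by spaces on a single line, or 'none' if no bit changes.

Answer: 13

Derivation:
Start: bits=00000000000000000
After insert 'ape': sets bits 4 12 16 -> bits=00001000000010001
After insert 'cat': sets bits 0 2 4 -> bits=10101000000010001
After insert 'ant': sets bits 3 8 11 -> bits=10111000100110001
After insert 'bee': sets bits 2 12 -> bits=10111000100110001
After insert 'gnu': sets bits 3 10 12 -> bits=10111000101110001
insert 'ram' would touch bits 0 10 13; currently bit0=1, bit10=1, bit13=0
Bits that are 0 among those (would change 0->1): 13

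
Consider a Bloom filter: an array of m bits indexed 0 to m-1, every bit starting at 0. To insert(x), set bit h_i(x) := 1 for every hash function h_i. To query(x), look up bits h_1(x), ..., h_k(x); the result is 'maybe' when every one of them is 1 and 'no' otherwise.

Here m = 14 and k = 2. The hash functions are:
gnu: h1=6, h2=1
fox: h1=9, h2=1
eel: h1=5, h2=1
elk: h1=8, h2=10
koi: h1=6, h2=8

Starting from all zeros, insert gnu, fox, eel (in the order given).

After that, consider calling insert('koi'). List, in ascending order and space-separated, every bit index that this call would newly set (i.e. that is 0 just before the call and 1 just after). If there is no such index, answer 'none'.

Answer: 8

Derivation:
Start: bits=00000000000000
After insert 'gnu': sets bits 1 6 -> bits=01000010000000
After insert 'fox': sets bits 1 9 -> bits=01000010010000
After insert 'eel': sets bits 1 5 -> bits=01000110010000
insert 'koi' would touch bits 6 8; currently bit6=1, bit8=0
Bits that are 0 among those (would change 0->1): 8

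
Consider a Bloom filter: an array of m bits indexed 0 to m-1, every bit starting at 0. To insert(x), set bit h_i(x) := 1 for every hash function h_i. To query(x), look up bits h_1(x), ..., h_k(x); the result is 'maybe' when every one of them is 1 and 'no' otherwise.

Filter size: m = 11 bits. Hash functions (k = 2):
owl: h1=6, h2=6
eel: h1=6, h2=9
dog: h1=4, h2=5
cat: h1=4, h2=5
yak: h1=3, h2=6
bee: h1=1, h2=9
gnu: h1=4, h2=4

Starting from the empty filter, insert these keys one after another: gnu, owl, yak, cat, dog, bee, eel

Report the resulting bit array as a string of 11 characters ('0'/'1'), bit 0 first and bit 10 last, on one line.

Start: bits=00000000000
After insert 'gnu': sets bits 4 -> bits=00001000000
After insert 'owl': sets bits 6 -> bits=00001010000
After insert 'yak': sets bits 3 6 -> bits=00011010000
After insert 'cat': sets bits 4 5 -> bits=00011110000
After insert 'dog': sets bits 4 5 -> bits=00011110000
After insert 'bee': sets bits 1 9 -> bits=01011110010
After insert 'eel': sets bits 6 9 -> bits=01011110010

Answer: 01011110010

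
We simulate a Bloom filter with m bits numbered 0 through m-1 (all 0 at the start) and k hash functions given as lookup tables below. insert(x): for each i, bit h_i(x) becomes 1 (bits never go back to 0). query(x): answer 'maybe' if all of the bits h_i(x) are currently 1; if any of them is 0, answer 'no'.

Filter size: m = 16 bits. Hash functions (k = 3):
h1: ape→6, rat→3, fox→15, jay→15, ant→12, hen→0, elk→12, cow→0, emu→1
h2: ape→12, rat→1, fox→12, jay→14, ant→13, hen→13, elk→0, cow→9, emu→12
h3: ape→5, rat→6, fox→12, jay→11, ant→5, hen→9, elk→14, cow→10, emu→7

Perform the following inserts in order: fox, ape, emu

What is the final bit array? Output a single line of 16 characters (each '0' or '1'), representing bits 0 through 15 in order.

Answer: 0100011100001001

Derivation:
Start: bits=0000000000000000
After insert 'fox': sets bits 12 15 -> bits=0000000000001001
After insert 'ape': sets bits 5 6 12 -> bits=0000011000001001
After insert 'emu': sets bits 1 7 12 -> bits=0100011100001001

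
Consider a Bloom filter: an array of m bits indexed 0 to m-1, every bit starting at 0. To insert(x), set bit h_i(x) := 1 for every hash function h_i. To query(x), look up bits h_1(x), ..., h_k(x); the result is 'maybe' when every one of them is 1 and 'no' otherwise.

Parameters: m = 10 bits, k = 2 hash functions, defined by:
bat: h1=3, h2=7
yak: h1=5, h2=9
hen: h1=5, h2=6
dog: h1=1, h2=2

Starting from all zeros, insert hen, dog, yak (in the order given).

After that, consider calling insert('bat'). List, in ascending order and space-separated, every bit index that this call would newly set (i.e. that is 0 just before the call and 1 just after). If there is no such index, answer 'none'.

Start: bits=0000000000
After insert 'hen': sets bits 5 6 -> bits=0000011000
After insert 'dog': sets bits 1 2 -> bits=0110011000
After insert 'yak': sets bits 5 9 -> bits=0110011001
insert 'bat' would touch bits 3 7; currently bit3=0, bit7=0
Bits that are 0 among those (would change 0->1): 3 7

Answer: 3 7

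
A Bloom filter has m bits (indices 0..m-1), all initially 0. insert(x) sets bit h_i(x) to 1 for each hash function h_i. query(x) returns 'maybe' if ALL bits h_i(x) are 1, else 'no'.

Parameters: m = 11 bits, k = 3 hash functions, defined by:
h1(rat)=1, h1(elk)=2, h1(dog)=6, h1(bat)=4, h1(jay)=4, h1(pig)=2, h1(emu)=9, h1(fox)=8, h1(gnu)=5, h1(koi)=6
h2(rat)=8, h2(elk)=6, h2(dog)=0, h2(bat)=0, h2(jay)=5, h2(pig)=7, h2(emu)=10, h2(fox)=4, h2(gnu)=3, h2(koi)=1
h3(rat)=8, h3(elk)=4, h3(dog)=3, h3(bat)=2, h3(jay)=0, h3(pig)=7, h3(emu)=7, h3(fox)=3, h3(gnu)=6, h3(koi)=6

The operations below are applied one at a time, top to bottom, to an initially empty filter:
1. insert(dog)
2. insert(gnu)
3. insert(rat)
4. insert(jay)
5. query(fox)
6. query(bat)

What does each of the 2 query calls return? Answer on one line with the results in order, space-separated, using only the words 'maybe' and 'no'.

Answer: maybe no

Derivation:
Start: bits=00000000000
Op 1: insert dog -> sets bits 0 3 6 -> bits=10010010000
Op 2: insert gnu -> sets bits 3 5 6 -> bits=10010110000
Op 3: insert rat -> sets bits 1 8 -> bits=11010110100
Op 4: insert jay -> sets bits 0 4 5 -> bits=11011110100
Op 5: query fox -> checks bit3=1, bit4=1, bit8=1 (all 1) -> maybe
Op 6: query bat -> checks bit0=1, bit2=0, bit4=1 (has a 0) -> no
Query results in order: maybe no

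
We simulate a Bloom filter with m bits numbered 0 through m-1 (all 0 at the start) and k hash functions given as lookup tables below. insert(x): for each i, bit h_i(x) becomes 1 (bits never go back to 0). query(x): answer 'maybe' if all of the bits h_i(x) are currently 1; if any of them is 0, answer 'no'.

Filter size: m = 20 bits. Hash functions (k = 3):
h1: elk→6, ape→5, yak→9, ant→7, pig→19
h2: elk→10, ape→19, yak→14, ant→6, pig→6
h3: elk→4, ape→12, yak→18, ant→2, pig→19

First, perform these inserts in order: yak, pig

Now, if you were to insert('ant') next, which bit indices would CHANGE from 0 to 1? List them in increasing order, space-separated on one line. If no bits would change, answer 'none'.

Answer: 2 7

Derivation:
Start: bits=00000000000000000000
After insert 'yak': sets bits 9 14 18 -> bits=00000000010000100010
After insert 'pig': sets bits 6 19 -> bits=00000010010000100011
insert 'ant' would touch bits 2 6 7; currently bit2=0, bit6=1, bit7=0
Bits that are 0 among those (would change 0->1): 2 7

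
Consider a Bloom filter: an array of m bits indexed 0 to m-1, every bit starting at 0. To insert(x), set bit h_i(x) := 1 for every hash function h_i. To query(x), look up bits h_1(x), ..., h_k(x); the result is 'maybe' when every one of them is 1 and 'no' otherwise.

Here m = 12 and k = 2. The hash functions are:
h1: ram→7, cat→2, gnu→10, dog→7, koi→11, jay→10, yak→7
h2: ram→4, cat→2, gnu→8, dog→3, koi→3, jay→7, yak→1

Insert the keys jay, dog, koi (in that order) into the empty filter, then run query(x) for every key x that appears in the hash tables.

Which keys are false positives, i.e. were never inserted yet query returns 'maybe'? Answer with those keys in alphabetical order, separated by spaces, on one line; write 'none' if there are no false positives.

Start: bits=000000000000
After insert 'jay': sets bits 7 10 -> bits=000000010010
After insert 'dog': sets bits 3 7 -> bits=000100010010
After insert 'koi': sets bits 3 11 -> bits=000100010011
Not inserted: cat gnu ram yak — query each against bits=000100010011:
query cat: checks bit2=0 (has a 0) -> no => not a false positive
query gnu: checks bit8=0, bit10=1 (has a 0) -> no => not a false positive
query ram: checks bit4=0, bit7=1 (has a 0) -> no => not a false positive
query yak: checks bit1=0, bit7=1 (has a 0) -> no => not a false positive
False positives (alphabetical): none

Answer: none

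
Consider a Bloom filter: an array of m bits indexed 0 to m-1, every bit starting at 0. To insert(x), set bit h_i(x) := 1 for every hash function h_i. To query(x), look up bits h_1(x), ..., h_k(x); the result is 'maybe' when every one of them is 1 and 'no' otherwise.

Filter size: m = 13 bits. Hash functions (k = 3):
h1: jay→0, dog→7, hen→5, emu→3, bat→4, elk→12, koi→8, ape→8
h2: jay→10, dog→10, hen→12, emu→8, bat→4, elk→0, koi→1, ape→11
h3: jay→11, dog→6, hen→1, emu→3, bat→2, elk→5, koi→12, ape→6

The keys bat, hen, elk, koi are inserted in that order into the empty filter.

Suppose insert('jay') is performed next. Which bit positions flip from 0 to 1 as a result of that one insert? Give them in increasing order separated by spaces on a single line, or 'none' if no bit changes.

Answer: 10 11

Derivation:
Start: bits=0000000000000
After insert 'bat': sets bits 2 4 -> bits=0010100000000
After insert 'hen': sets bits 1 5 12 -> bits=0110110000001
After insert 'elk': sets bits 0 5 12 -> bits=1110110000001
After insert 'koi': sets bits 1 8 12 -> bits=1110110010001
insert 'jay' would touch bits 0 10 11; currently bit0=1, bit10=0, bit11=0
Bits that are 0 among those (would change 0->1): 10 11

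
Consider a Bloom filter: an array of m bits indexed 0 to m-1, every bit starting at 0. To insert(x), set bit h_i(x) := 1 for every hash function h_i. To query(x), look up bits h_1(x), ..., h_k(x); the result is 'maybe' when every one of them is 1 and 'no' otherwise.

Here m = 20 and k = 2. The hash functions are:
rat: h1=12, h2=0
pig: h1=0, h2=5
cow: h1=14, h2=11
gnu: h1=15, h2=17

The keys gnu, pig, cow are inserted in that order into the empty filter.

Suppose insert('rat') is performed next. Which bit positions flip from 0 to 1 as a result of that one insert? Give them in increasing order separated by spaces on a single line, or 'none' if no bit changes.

Answer: 12

Derivation:
Start: bits=00000000000000000000
After insert 'gnu': sets bits 15 17 -> bits=00000000000000010100
After insert 'pig': sets bits 0 5 -> bits=10000100000000010100
After insert 'cow': sets bits 11 14 -> bits=10000100000100110100
insert 'rat' would touch bits 0 12; currently bit0=1, bit12=0
Bits that are 0 among those (would change 0->1): 12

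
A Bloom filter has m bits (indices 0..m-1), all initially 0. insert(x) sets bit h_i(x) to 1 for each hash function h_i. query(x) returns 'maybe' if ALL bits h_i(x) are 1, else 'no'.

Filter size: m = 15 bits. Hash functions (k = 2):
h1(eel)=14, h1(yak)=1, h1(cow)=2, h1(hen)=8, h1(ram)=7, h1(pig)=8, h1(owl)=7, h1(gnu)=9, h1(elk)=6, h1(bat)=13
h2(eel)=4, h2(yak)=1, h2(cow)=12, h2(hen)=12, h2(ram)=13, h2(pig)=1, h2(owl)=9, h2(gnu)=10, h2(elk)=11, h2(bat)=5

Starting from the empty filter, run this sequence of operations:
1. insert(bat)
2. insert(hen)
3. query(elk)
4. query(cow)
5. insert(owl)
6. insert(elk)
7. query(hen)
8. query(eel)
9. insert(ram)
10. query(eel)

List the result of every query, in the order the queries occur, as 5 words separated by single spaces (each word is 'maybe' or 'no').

Answer: no no maybe no no

Derivation:
Start: bits=000000000000000
Op 1: insert bat -> sets bits 5 13 -> bits=000001000000010
Op 2: insert hen -> sets bits 8 12 -> bits=000001001000110
Op 3: query elk -> checks bit6=0, bit11=0 (has a 0) -> no
Op 4: query cow -> checks bit2=0, bit12=1 (has a 0) -> no
Op 5: insert owl -> sets bits 7 9 -> bits=000001011100110
Op 6: insert elk -> sets bits 6 11 -> bits=000001111101110
Op 7: query hen -> checks bit8=1, bit12=1 (all 1) -> maybe
Op 8: query eel -> checks bit4=0, bit14=0 (has a 0) -> no
Op 9: insert ram -> sets bits 7 13 -> bits=000001111101110
Op 10: query eel -> checks bit4=0, bit14=0 (has a 0) -> no
Query results in order: no no maybe no no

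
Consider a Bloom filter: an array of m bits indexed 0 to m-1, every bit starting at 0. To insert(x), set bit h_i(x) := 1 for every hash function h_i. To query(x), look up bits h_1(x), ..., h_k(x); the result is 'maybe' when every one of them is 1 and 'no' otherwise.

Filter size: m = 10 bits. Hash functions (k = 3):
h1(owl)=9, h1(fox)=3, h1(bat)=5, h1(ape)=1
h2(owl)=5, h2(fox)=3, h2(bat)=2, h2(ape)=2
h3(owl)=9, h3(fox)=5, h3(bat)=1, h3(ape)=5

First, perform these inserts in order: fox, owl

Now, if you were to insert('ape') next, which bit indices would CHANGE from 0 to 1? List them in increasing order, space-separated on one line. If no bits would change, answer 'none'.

Start: bits=0000000000
After insert 'fox': sets bits 3 5 -> bits=0001010000
After insert 'owl': sets bits 5 9 -> bits=0001010001
insert 'ape' would touch bits 1 2 5; currently bit1=0, bit2=0, bit5=1
Bits that are 0 among those (would change 0->1): 1 2

Answer: 1 2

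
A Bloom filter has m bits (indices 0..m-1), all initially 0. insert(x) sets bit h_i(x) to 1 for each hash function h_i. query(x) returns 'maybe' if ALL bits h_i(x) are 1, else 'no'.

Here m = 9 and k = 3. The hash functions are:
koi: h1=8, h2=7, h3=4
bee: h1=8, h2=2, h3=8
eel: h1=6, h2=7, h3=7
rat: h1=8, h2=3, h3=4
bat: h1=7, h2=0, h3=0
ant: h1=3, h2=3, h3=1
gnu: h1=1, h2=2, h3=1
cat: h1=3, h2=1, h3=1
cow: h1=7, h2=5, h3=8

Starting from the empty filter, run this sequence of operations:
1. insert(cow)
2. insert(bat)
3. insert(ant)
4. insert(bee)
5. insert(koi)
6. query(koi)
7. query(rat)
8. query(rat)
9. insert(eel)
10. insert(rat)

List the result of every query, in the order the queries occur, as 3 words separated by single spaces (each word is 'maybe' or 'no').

Start: bits=000000000
Op 1: insert cow -> sets bits 5 7 8 -> bits=000001011
Op 2: insert bat -> sets bits 0 7 -> bits=100001011
Op 3: insert ant -> sets bits 1 3 -> bits=110101011
Op 4: insert bee -> sets bits 2 8 -> bits=111101011
Op 5: insert koi -> sets bits 4 7 8 -> bits=111111011
Op 6: query koi -> checks bit4=1, bit7=1, bit8=1 (all 1) -> maybe
Op 7: query rat -> checks bit3=1, bit4=1, bit8=1 (all 1) -> maybe
Op 8: query rat -> checks bit3=1, bit4=1, bit8=1 (all 1) -> maybe
Op 9: insert eel -> sets bits 6 7 -> bits=111111111
Op 10: insert rat -> sets bits 3 4 8 -> bits=111111111
Query results in order: maybe maybe maybe

Answer: maybe maybe maybe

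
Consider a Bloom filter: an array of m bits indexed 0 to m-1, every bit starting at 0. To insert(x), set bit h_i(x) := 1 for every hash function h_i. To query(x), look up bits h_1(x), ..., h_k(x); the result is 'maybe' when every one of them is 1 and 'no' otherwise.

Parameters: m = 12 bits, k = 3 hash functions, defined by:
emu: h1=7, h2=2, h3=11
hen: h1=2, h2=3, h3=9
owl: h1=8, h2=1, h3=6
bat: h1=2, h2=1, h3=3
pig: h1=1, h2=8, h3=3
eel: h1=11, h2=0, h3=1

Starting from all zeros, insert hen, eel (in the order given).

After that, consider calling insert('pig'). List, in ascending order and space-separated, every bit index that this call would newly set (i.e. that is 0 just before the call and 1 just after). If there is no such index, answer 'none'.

Answer: 8

Derivation:
Start: bits=000000000000
After insert 'hen': sets bits 2 3 9 -> bits=001100000100
After insert 'eel': sets bits 0 1 11 -> bits=111100000101
insert 'pig' would touch bits 1 3 8; currently bit1=1, bit3=1, bit8=0
Bits that are 0 among those (would change 0->1): 8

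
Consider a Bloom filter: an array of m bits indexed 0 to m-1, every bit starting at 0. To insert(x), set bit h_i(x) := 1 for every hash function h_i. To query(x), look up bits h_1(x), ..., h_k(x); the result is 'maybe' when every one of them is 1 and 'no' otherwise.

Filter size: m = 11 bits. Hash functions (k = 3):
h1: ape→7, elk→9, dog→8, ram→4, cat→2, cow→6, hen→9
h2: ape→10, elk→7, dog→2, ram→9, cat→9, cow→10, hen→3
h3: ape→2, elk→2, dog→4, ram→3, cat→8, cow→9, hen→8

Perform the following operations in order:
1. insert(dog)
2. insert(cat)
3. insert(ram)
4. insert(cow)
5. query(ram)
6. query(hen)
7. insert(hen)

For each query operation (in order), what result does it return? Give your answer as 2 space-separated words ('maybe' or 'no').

Start: bits=00000000000
Op 1: insert dog -> sets bits 2 4 8 -> bits=00101000100
Op 2: insert cat -> sets bits 2 8 9 -> bits=00101000110
Op 3: insert ram -> sets bits 3 4 9 -> bits=00111000110
Op 4: insert cow -> sets bits 6 9 10 -> bits=00111010111
Op 5: query ram -> checks bit3=1, bit4=1, bit9=1 (all 1) -> maybe
Op 6: query hen -> checks bit3=1, bit8=1, bit9=1 (all 1) -> maybe
Op 7: insert hen -> sets bits 3 8 9 -> bits=00111010111
Query results in order: maybe maybe

Answer: maybe maybe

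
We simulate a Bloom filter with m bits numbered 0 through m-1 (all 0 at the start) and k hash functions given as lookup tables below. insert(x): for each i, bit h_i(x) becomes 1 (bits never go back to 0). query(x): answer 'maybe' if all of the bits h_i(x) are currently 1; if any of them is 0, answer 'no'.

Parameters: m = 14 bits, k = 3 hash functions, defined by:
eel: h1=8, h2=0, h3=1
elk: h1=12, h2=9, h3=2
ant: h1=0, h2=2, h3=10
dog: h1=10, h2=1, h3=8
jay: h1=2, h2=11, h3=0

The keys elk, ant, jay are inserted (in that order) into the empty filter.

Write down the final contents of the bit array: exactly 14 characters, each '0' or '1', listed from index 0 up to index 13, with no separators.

Start: bits=00000000000000
After insert 'elk': sets bits 2 9 12 -> bits=00100000010010
After insert 'ant': sets bits 0 2 10 -> bits=10100000011010
After insert 'jay': sets bits 0 2 11 -> bits=10100000011110

Answer: 10100000011110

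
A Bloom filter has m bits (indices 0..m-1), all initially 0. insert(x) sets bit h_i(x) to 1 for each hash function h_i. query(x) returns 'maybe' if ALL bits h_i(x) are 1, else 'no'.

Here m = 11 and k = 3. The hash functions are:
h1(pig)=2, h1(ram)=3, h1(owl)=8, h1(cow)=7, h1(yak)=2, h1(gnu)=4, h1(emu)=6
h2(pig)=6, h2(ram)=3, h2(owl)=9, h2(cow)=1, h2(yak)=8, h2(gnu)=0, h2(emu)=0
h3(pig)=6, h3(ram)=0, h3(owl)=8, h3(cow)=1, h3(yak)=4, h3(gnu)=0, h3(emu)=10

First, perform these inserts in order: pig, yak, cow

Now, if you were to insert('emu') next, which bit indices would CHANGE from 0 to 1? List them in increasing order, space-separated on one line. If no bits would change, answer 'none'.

Start: bits=00000000000
After insert 'pig': sets bits 2 6 -> bits=00100010000
After insert 'yak': sets bits 2 4 8 -> bits=00101010100
After insert 'cow': sets bits 1 7 -> bits=01101011100
insert 'emu' would touch bits 0 6 10; currently bit0=0, bit6=1, bit10=0
Bits that are 0 among those (would change 0->1): 0 10

Answer: 0 10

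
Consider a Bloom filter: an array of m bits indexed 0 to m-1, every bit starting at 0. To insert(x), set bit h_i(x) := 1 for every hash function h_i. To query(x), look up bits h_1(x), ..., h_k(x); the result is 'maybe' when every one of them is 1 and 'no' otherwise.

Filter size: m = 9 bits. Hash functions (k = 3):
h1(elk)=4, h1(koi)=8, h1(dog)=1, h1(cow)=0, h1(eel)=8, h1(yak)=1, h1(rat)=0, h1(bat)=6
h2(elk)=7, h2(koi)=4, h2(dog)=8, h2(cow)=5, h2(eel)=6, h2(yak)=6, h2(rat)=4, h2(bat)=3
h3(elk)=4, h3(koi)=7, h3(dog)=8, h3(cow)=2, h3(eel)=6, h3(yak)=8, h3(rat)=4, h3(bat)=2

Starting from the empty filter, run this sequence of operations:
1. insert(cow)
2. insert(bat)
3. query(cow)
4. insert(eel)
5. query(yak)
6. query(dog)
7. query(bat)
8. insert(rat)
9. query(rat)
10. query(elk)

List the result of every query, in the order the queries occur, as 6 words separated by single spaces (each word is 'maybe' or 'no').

Answer: maybe no no maybe maybe no

Derivation:
Start: bits=000000000
Op 1: insert cow -> sets bits 0 2 5 -> bits=101001000
Op 2: insert bat -> sets bits 2 3 6 -> bits=101101100
Op 3: query cow -> checks bit0=1, bit2=1, bit5=1 (all 1) -> maybe
Op 4: insert eel -> sets bits 6 8 -> bits=101101101
Op 5: query yak -> checks bit1=0, bit6=1, bit8=1 (has a 0) -> no
Op 6: query dog -> checks bit1=0, bit8=1 (has a 0) -> no
Op 7: query bat -> checks bit2=1, bit3=1, bit6=1 (all 1) -> maybe
Op 8: insert rat -> sets bits 0 4 -> bits=101111101
Op 9: query rat -> checks bit0=1, bit4=1 (all 1) -> maybe
Op 10: query elk -> checks bit4=1, bit7=0 (has a 0) -> no
Query results in order: maybe no no maybe maybe no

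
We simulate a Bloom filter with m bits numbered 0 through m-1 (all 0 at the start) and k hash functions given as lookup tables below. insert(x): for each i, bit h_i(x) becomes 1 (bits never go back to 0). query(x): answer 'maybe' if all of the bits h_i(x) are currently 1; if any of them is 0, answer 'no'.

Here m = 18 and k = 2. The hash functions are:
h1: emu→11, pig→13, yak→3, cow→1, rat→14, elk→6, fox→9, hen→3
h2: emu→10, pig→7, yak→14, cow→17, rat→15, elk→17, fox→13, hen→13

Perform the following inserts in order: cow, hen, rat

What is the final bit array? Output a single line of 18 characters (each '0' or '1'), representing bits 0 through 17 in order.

Start: bits=000000000000000000
After insert 'cow': sets bits 1 17 -> bits=010000000000000001
After insert 'hen': sets bits 3 13 -> bits=010100000000010001
After insert 'rat': sets bits 14 15 -> bits=010100000000011101

Answer: 010100000000011101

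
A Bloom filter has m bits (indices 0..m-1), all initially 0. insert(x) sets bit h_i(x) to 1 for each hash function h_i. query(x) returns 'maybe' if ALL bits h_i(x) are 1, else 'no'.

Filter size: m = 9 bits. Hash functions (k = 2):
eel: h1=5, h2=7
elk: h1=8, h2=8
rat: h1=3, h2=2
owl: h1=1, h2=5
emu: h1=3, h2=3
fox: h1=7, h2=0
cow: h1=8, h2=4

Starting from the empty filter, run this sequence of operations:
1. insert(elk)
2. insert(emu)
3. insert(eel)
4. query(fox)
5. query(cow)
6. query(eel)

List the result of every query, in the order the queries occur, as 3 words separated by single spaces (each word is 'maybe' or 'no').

Start: bits=000000000
Op 1: insert elk -> sets bits 8 -> bits=000000001
Op 2: insert emu -> sets bits 3 -> bits=000100001
Op 3: insert eel -> sets bits 5 7 -> bits=000101011
Op 4: query fox -> checks bit0=0, bit7=1 (has a 0) -> no
Op 5: query cow -> checks bit4=0, bit8=1 (has a 0) -> no
Op 6: query eel -> checks bit5=1, bit7=1 (all 1) -> maybe
Query results in order: no no maybe

Answer: no no maybe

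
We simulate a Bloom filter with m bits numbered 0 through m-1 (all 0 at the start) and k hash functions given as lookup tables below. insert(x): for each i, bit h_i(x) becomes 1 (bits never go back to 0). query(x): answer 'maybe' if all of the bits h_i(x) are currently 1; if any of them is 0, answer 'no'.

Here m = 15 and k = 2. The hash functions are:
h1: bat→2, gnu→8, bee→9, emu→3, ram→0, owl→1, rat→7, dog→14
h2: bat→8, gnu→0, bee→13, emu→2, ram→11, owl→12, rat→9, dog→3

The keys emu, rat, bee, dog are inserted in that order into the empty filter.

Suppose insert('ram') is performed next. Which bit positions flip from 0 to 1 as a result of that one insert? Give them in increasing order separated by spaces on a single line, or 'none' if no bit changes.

Answer: 0 11

Derivation:
Start: bits=000000000000000
After insert 'emu': sets bits 2 3 -> bits=001100000000000
After insert 'rat': sets bits 7 9 -> bits=001100010100000
After insert 'bee': sets bits 9 13 -> bits=001100010100010
After insert 'dog': sets bits 3 14 -> bits=001100010100011
insert 'ram' would touch bits 0 11; currently bit0=0, bit11=0
Bits that are 0 among those (would change 0->1): 0 11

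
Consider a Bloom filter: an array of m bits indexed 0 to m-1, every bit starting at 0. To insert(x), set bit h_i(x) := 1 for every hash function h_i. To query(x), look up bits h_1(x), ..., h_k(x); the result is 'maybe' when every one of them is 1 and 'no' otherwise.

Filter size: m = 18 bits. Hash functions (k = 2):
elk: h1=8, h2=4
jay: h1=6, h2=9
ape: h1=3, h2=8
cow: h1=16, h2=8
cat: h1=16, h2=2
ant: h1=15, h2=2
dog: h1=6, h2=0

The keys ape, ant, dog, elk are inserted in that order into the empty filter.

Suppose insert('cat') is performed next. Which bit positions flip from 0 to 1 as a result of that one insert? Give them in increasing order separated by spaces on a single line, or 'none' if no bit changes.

Start: bits=000000000000000000
After insert 'ape': sets bits 3 8 -> bits=000100001000000000
After insert 'ant': sets bits 2 15 -> bits=001100001000000100
After insert 'dog': sets bits 0 6 -> bits=101100101000000100
After insert 'elk': sets bits 4 8 -> bits=101110101000000100
insert 'cat' would touch bits 2 16; currently bit2=1, bit16=0
Bits that are 0 among those (would change 0->1): 16

Answer: 16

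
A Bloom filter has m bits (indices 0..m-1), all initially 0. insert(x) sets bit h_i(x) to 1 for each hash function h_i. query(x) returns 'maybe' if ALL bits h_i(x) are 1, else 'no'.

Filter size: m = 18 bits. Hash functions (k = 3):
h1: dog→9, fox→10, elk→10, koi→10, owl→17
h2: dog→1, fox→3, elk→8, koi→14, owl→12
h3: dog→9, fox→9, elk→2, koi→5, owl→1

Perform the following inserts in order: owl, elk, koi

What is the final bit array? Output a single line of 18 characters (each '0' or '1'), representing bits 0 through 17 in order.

Answer: 011001001010101001

Derivation:
Start: bits=000000000000000000
After insert 'owl': sets bits 1 12 17 -> bits=010000000000100001
After insert 'elk': sets bits 2 8 10 -> bits=011000001010100001
After insert 'koi': sets bits 5 10 14 -> bits=011001001010101001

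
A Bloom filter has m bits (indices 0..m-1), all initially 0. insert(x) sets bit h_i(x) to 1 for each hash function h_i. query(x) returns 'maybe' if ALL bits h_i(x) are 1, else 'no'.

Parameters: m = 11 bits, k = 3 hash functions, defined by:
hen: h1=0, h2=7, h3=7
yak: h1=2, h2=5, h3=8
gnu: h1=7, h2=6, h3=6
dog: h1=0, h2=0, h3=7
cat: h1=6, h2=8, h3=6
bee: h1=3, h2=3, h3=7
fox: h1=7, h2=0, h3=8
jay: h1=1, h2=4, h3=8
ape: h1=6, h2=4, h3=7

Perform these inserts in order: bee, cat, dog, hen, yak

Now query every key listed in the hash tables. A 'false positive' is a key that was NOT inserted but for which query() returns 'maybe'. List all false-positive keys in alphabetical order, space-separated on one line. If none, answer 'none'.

Start: bits=00000000000
After insert 'bee': sets bits 3 7 -> bits=00010001000
After insert 'cat': sets bits 6 8 -> bits=00010011100
After insert 'dog': sets bits 0 7 -> bits=10010011100
After insert 'hen': sets bits 0 7 -> bits=10010011100
After insert 'yak': sets bits 2 5 8 -> bits=10110111100
Not inserted: ape fox gnu jay — query each against bits=10110111100:
query ape: checks bit4=0, bit6=1, bit7=1 (has a 0) -> no => not a false positive
query fox: checks bit0=1, bit7=1, bit8=1 (all 1) -> maybe => FALSE POSITIVE
query gnu: checks bit6=1, bit7=1 (all 1) -> maybe => FALSE POSITIVE
query jay: checks bit1=0, bit4=0, bit8=1 (has a 0) -> no => not a false positive
False positives (alphabetical): fox gnu

Answer: fox gnu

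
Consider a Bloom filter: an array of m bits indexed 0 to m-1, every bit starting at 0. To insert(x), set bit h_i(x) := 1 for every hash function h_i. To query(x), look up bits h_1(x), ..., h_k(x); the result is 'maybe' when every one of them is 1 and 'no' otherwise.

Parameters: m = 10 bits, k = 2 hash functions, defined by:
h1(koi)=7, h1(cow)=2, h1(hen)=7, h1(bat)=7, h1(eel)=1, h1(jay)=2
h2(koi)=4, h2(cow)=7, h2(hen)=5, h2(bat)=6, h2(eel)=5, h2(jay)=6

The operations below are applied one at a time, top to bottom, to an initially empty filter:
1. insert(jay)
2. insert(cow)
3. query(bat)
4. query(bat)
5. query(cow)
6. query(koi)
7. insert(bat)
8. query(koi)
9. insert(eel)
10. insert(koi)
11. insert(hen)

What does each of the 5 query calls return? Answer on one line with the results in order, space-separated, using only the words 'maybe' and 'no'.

Start: bits=0000000000
Op 1: insert jay -> sets bits 2 6 -> bits=0010001000
Op 2: insert cow -> sets bits 2 7 -> bits=0010001100
Op 3: query bat -> checks bit6=1, bit7=1 (all 1) -> maybe
Op 4: query bat -> checks bit6=1, bit7=1 (all 1) -> maybe
Op 5: query cow -> checks bit2=1, bit7=1 (all 1) -> maybe
Op 6: query koi -> checks bit4=0, bit7=1 (has a 0) -> no
Op 7: insert bat -> sets bits 6 7 -> bits=0010001100
Op 8: query koi -> checks bit4=0, bit7=1 (has a 0) -> no
Op 9: insert eel -> sets bits 1 5 -> bits=0110011100
Op 10: insert koi -> sets bits 4 7 -> bits=0110111100
Op 11: insert hen -> sets bits 5 7 -> bits=0110111100
Query results in order: maybe maybe maybe no no

Answer: maybe maybe maybe no no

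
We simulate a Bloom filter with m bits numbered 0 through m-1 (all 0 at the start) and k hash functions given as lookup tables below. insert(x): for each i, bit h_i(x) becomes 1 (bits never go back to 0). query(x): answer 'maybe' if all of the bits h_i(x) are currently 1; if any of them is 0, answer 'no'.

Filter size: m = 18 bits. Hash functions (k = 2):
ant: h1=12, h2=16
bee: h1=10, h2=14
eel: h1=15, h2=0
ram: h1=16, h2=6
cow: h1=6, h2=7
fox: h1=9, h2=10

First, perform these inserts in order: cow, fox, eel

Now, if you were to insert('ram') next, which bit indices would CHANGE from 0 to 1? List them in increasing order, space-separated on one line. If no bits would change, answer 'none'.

Answer: 16

Derivation:
Start: bits=000000000000000000
After insert 'cow': sets bits 6 7 -> bits=000000110000000000
After insert 'fox': sets bits 9 10 -> bits=000000110110000000
After insert 'eel': sets bits 0 15 -> bits=100000110110000100
insert 'ram' would touch bits 6 16; currently bit6=1, bit16=0
Bits that are 0 among those (would change 0->1): 16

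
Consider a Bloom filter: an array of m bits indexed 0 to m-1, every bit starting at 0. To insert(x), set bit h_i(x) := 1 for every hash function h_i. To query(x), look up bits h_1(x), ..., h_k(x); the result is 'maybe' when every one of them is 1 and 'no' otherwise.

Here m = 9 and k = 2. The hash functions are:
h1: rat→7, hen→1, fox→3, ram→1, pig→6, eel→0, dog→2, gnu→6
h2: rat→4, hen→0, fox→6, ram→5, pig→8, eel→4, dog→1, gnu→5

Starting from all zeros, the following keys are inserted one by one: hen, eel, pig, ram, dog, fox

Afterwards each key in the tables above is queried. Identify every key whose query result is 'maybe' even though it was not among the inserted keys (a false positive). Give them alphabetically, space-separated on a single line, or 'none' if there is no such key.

Start: bits=000000000
After insert 'hen': sets bits 0 1 -> bits=110000000
After insert 'eel': sets bits 0 4 -> bits=110010000
After insert 'pig': sets bits 6 8 -> bits=110010101
After insert 'ram': sets bits 1 5 -> bits=110011101
After insert 'dog': sets bits 1 2 -> bits=111011101
After insert 'fox': sets bits 3 6 -> bits=111111101
Not inserted: gnu rat — query each against bits=111111101:
query gnu: checks bit5=1, bit6=1 (all 1) -> maybe => FALSE POSITIVE
query rat: checks bit4=1, bit7=0 (has a 0) -> no => not a false positive
False positives (alphabetical): gnu

Answer: gnu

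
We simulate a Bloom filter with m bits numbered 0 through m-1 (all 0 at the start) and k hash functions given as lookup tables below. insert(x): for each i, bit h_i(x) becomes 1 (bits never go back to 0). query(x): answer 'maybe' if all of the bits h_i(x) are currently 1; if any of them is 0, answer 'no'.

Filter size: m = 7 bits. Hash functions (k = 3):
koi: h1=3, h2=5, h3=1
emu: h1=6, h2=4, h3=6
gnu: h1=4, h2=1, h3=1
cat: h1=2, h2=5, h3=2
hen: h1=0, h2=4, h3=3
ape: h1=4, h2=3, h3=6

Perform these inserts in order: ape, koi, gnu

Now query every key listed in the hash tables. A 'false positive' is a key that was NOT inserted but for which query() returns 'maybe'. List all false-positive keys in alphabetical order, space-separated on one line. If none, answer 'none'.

Start: bits=0000000
After insert 'ape': sets bits 3 4 6 -> bits=0001101
After insert 'koi': sets bits 1 3 5 -> bits=0101111
After insert 'gnu': sets bits 1 4 -> bits=0101111
Not inserted: cat emu hen — query each against bits=0101111:
query cat: checks bit2=0, bit5=1 (has a 0) -> no => not a false positive
query emu: checks bit4=1, bit6=1 (all 1) -> maybe => FALSE POSITIVE
query hen: checks bit0=0, bit3=1, bit4=1 (has a 0) -> no => not a false positive
False positives (alphabetical): emu

Answer: emu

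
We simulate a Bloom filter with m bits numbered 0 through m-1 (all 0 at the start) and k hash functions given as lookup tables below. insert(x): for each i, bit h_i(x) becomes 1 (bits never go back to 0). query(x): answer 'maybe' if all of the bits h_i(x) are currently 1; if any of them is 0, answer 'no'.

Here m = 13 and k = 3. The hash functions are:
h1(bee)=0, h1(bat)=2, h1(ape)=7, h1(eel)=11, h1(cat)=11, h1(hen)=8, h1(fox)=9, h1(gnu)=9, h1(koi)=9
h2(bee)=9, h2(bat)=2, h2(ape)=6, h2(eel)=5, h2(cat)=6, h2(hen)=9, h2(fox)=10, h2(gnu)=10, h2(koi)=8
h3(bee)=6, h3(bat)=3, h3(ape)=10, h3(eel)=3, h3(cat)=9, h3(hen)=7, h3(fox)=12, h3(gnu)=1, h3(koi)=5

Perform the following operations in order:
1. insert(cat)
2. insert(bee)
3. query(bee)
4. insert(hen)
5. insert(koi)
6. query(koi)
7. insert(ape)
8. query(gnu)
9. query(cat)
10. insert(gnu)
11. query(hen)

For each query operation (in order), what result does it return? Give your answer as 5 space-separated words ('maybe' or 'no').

Start: bits=0000000000000
Op 1: insert cat -> sets bits 6 9 11 -> bits=0000001001010
Op 2: insert bee -> sets bits 0 6 9 -> bits=1000001001010
Op 3: query bee -> checks bit0=1, bit6=1, bit9=1 (all 1) -> maybe
Op 4: insert hen -> sets bits 7 8 9 -> bits=1000001111010
Op 5: insert koi -> sets bits 5 8 9 -> bits=1000011111010
Op 6: query koi -> checks bit5=1, bit8=1, bit9=1 (all 1) -> maybe
Op 7: insert ape -> sets bits 6 7 10 -> bits=1000011111110
Op 8: query gnu -> checks bit1=0, bit9=1, bit10=1 (has a 0) -> no
Op 9: query cat -> checks bit6=1, bit9=1, bit11=1 (all 1) -> maybe
Op 10: insert gnu -> sets bits 1 9 10 -> bits=1100011111110
Op 11: query hen -> checks bit7=1, bit8=1, bit9=1 (all 1) -> maybe
Query results in order: maybe maybe no maybe maybe

Answer: maybe maybe no maybe maybe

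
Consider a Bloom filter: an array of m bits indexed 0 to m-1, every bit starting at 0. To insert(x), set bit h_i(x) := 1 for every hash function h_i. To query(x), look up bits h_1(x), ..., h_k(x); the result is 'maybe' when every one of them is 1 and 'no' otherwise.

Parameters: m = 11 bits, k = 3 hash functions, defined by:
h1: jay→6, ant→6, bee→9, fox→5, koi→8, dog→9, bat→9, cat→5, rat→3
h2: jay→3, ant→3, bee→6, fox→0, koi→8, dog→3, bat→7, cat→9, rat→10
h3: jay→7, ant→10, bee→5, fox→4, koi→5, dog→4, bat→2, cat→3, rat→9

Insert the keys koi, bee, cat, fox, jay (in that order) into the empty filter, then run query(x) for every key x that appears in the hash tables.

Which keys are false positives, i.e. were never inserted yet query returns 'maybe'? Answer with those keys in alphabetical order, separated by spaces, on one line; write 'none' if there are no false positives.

Answer: dog

Derivation:
Start: bits=00000000000
After insert 'koi': sets bits 5 8 -> bits=00000100100
After insert 'bee': sets bits 5 6 9 -> bits=00000110110
After insert 'cat': sets bits 3 5 9 -> bits=00010110110
After insert 'fox': sets bits 0 4 5 -> bits=10011110110
After insert 'jay': sets bits 3 6 7 -> bits=10011111110
Not inserted: ant bat dog rat — query each against bits=10011111110:
query ant: checks bit3=1, bit6=1, bit10=0 (has a 0) -> no => not a false positive
query bat: checks bit2=0, bit7=1, bit9=1 (has a 0) -> no => not a false positive
query dog: checks bit3=1, bit4=1, bit9=1 (all 1) -> maybe => FALSE POSITIVE
query rat: checks bit3=1, bit9=1, bit10=0 (has a 0) -> no => not a false positive
False positives (alphabetical): dog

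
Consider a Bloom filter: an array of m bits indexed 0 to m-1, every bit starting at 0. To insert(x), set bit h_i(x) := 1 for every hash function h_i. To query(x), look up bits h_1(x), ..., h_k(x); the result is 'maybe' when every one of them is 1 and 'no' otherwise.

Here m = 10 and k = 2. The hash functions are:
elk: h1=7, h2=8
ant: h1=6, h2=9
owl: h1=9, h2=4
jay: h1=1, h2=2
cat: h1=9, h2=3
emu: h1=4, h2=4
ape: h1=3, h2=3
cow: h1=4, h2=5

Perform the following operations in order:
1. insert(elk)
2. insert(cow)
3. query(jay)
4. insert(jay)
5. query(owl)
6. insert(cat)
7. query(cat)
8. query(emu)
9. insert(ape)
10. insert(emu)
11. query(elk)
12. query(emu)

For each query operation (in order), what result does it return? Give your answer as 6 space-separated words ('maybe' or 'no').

Start: bits=0000000000
Op 1: insert elk -> sets bits 7 8 -> bits=0000000110
Op 2: insert cow -> sets bits 4 5 -> bits=0000110110
Op 3: query jay -> checks bit1=0, bit2=0 (has a 0) -> no
Op 4: insert jay -> sets bits 1 2 -> bits=0110110110
Op 5: query owl -> checks bit4=1, bit9=0 (has a 0) -> no
Op 6: insert cat -> sets bits 3 9 -> bits=0111110111
Op 7: query cat -> checks bit3=1, bit9=1 (all 1) -> maybe
Op 8: query emu -> checks bit4=1 (all 1) -> maybe
Op 9: insert ape -> sets bits 3 -> bits=0111110111
Op 10: insert emu -> sets bits 4 -> bits=0111110111
Op 11: query elk -> checks bit7=1, bit8=1 (all 1) -> maybe
Op 12: query emu -> checks bit4=1 (all 1) -> maybe
Query results in order: no no maybe maybe maybe maybe

Answer: no no maybe maybe maybe maybe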